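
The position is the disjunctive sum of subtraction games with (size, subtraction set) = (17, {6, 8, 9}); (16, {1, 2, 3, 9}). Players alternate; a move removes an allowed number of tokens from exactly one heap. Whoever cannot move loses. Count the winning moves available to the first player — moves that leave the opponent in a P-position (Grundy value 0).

0

Heap A, S = {6, 8, 9}:
n :  0  1  2  3  4  5  6  7  8  9 10 11 12 13 14 15 16 17
G :  0  0  0  0  0  0  1  1  1  1  1  1  2  2  2  0  0  0
G_A(17) = 0.
Heap B, S = {1, 2, 3, 9}:
n :  0  1  2  3  4  5  6  7  8  9 10 11 12 13 14 15 16
G :  0  1  2  3  0  1  2  3  0  1  2  3  0  1  2  3  0
G_B(16) = 0.
Combined Grundy value = 0 ⊕ 0 = 0.
A winning move leaves total XOR = 0, i.e. changes one component's Grundy value g to g ⊕ X where X is the current total.
Heap A: target g' = 0⊕0 = 0, but every legal move changes the Grundy value (mex property), so 0 moves.
Heap B: target g' = 0⊕0 = 0, but every legal move changes the Grundy value (mex property), so 0 moves.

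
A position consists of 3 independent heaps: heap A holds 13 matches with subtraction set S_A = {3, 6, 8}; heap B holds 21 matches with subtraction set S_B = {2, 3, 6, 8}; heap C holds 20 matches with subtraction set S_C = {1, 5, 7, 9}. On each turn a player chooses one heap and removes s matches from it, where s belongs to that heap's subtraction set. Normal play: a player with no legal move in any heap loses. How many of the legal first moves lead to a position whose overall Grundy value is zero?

7

Heap A, S = {3, 6, 8}:
n :  0  1  2  3  4  5  6  7  8  9 10 11 12 13
G :  0  0  0  1  1  1  2  2  2  3  3  0  0  0
G_A(13) = 0.
Heap B, S = {2, 3, 6, 8}:
n :  0  1  2  3  4  5  6  7  8  9 10 11 12 13 14 15 16 17 18 19 20 21
G :  0  0  1  1  2  0  3  1  2  2  0  3  1  2  0  0  1  1  2  0  3  1
G_B(21) = 1.
Heap C, S = {1, 5, 7, 9}:
n :  0  1  2  3  4  5  6  7  8  9 10 11 12 13 14 15 16 17 18 19 20
G :  0  1  0  1  0  1  0  1  0  1  0  1  0  1  0  1  0  1  0  1  0
G_C(20) = 0.
Combined Grundy value = 0 ⊕ 1 ⊕ 0 = 1.
A winning move leaves total XOR = 0, i.e. changes one component's Grundy value g to g ⊕ X where X is the current total.
Heap A: need g' = 0⊕1 = 1. Options: 13−3→G=3, 13−6→G=2, 13−8→G=1. Hits: 1.
Heap B: need g' = 1⊕1 = 0. Options: 21−2→G=0, 21−3→G=2, 21−6→G=0, 21−8→G=2. Hits: 2.
Heap C: need g' = 0⊕1 = 1. Options: 20−1→G=1, 20−5→G=1, 20−7→G=1, 20−9→G=1. Hits: 4.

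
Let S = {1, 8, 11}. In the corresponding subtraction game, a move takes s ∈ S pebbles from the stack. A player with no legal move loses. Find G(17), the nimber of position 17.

n :  0  1  2  3  4  5  6  7  8  9 10 11 12 13 14 15 16 17
G :  0  1  0  1  0  1  0  1  2  0  1  2  3  2  3  2  0  1

1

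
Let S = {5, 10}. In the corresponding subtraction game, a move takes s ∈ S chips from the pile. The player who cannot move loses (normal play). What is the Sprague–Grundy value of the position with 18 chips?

G(0) = 0
G(1) = mex{} = 0
G(2) = mex{} = 0
G(3) = mex{} = 0
G(4) = mex{} = 0
G(5) = mex{0} = 1
G(6) = mex{0} = 1
G(7) = mex{0} = 1
G(8) = mex{0} = 1
G(9) = mex{0} = 1
G(10) = mex{1,0} = 2
G(11) = mex{1,0} = 2
G(12) = mex{1,0} = 2
G(13) = mex{1,0} = 2
G(14) = mex{1,0} = 2
G(15) = mex{2,1} = 0
G(16) = mex{2,1} = 0
G(17) = mex{2,1} = 0
G(18) = mex{2,1} = 0

0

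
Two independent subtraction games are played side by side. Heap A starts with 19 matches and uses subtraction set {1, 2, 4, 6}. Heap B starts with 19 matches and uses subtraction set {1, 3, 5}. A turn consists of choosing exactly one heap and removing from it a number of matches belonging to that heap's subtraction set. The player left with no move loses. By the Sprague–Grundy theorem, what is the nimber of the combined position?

Heap A, S = {1, 2, 4, 6}:
G(0) = 0
G(1) = mex{0} = 1
G(2) = mex{1,0} = 2
G(3) = mex{2,1} = 0
G(4) = mex{0,2,0} = 1
G(5) = mex{1,0,1} = 2
G(6) = mex{2,1,2,0} = 3
G(7) = mex{3,2,0,1} = 4
G(8) = mex{4,3,1,2} = 0
G(9) = mex{0,4,2,0} = 1
G(10) = mex{1,0,3,1} = 2
G(11) = mex{2,1,4,2} = 0
G(12) = mex{0,2,0,3} = 1
G(13) = mex{1,0,1,4} = 2
G(14) = mex{2,1,2,0} = 3
G(15) = mex{3,2,0,1} = 4
G(16) = mex{4,3,1,2} = 0
G(17) = mex{0,4,2,0} = 1
G(18) = mex{1,0,3,1} = 2
G(19) = mex{2,1,4,2} = 0
G_A(19) = 0.
Heap B, S = {1, 3, 5}:
n :  0  1  2  3  4  5  6  7  8  9 10 11 12 13 14 15 16 17 18 19
G :  0  1  0  1  0  1  0  1  0  1  0  1  0  1  0  1  0  1  0  1
G_B(19) = 1.
Combined Grundy value = 0 ⊕ 1 = 1.

1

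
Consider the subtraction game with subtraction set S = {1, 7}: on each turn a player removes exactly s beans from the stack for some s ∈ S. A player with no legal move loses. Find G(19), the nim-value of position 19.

1

n :  0  1  2  3  4  5  6  7  8  9 10 11 12 13 14 15 16 17 18 19
G :  0  1  0  1  0  1  0  1  0  1  0  1  0  1  0  1  0  1  0  1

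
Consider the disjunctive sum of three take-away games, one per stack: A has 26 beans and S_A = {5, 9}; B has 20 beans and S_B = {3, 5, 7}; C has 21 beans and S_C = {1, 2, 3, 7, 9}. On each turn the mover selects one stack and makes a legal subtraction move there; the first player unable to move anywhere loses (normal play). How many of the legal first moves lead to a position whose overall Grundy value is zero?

Stack A, S = {5, 9}:
n :  0  1  2  3  4  5  6  7  8  9 10 11 12 13 14 15 16 17 18 19 20 21 22 23 24 25 26
G :  0  0  0  0  0  1  1  1  1  1  2  2  2  2  0  0  0  0  0  1  1  1  1  1  2  2  2
G_A(26) = 2.
Stack B, S = {3, 5, 7}:
n :  0  1  2  3  4  5  6  7  8  9 10 11 12 13 14 15 16 17 18 19 20
G :  0  0  0  1  1  1  2  2  2  3  0  0  0  1  1  1  2  2  2  3  0
G_B(20) = 0.
Stack C, S = {1, 2, 3, 7, 9}:
G(0) = 0
G(1) = mex{0} = 1
G(2) = mex{1,0} = 2
G(3) = mex{2,1,0} = 3
G(4) = mex{3,2,1} = 0
G(5) = mex{0,3,2} = 1
G(6) = mex{1,0,3} = 2
G(7) = mex{2,1,0,0} = 3
G(8) = mex{3,2,1,1} = 0
G(9) = mex{0,3,2,2,0} = 1
G(10) = mex{1,0,3,3,1} = 2
G(11) = mex{2,1,0,0,2} = 3
G(12) = mex{3,2,1,1,3} = 0
G(13) = mex{0,3,2,2,0} = 1
G(14) = mex{1,0,3,3,1} = 2
G(15) = mex{2,1,0,0,2} = 3
G(16) = mex{3,2,1,1,3} = 0
G(17) = mex{0,3,2,2,0} = 1
G(18) = mex{1,0,3,3,1} = 2
G(19) = mex{2,1,0,0,2} = 3
G(20) = mex{3,2,1,1,3} = 0
G(21) = mex{0,3,2,2,0} = 1
G_C(21) = 1.
Combined Grundy value = 2 ⊕ 0 ⊕ 1 = 3.
A winning move leaves total XOR = 0, i.e. changes one component's Grundy value g to g ⊕ X where X is the current total.
Stack A: need g' = 2⊕3 = 1. Options: 26−5→G=1, 26−9→G=0. Hits: 1.
Stack B: need g' = 0⊕3 = 3. Options: 20−3→G=2, 20−5→G=1, 20−7→G=1. Hits: 0.
Stack C: need g' = 1⊕3 = 2. Options: 21−1→G=0, 21−2→G=3, 21−3→G=2, 21−7→G=2, 21−9→G=0. Hits: 2.

3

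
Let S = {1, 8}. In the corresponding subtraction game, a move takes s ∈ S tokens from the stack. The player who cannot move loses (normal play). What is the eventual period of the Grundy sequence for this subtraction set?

9

G(0) = 0
G(1) = mex{0} = 1
G(2) = mex{1} = 0
G(3) = mex{0} = 1
G(4) = mex{1} = 0
G(5) = mex{0} = 1
G(6) = mex{1} = 0
G(7) = mex{0} = 1
G(8) = mex{1,0} = 2
G(9) = mex{2,1} = 0
G(10) = mex{0,0} = 1
G(11) = mex{1,1} = 0
G(12) = mex{0,0} = 1
G(13) = mex{1,1} = 0
G(14) = mex{0,0} = 1
G(15) = mex{1,1} = 0
G(16) = mex{0,2} = 1
G(17) = mex{1,0} = 2
G(18) = mex{2,1} = 0
G(19) = mex{0,0} = 1
G(n+9) = G(n) holds for n = 0,…,7 (a full window of length max(S) = 8), so the sequence is purely periodic with period 9.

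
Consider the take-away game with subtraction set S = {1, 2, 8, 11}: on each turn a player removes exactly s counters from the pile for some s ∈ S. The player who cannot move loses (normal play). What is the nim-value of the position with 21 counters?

0

G(0) = 0
G(1) = mex{0} = 1
G(2) = mex{1,0} = 2
G(3) = mex{2,1} = 0
G(4) = mex{0,2} = 1
G(5) = mex{1,0} = 2
G(6) = mex{2,1} = 0
G(7) = mex{0,2} = 1
G(8) = mex{1,0,0} = 2
G(9) = mex{2,1,1} = 0
G(10) = mex{0,2,2} = 1
G(11) = mex{1,0,0,0} = 2
G(12) = mex{2,1,1,1} = 0
G(13) = mex{0,2,2,2} = 1
G(14) = mex{1,0,0,0} = 2
G(15) = mex{2,1,1,1} = 0
G(16) = mex{0,2,2,2} = 1
G(17) = mex{1,0,0,0} = 2
G(18) = mex{2,1,1,1} = 0
G(19) = mex{0,2,2,2} = 1
G(20) = mex{1,0,0,0} = 2
G(21) = mex{2,1,1,1} = 0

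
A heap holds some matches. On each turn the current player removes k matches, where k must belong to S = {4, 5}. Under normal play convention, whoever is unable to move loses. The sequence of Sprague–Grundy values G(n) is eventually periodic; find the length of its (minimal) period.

9

G(0) = 0
G(1) = mex{} = 0
G(2) = mex{} = 0
G(3) = mex{} = 0
G(4) = mex{0} = 1
G(5) = mex{0,0} = 1
G(6) = mex{0,0} = 1
G(7) = mex{0,0} = 1
G(8) = mex{1,0} = 2
G(9) = mex{1,1} = 0
G(10) = mex{1,1} = 0
G(11) = mex{1,1} = 0
G(12) = mex{2,1} = 0
G(13) = mex{0,2} = 1
G(14) = mex{0,0} = 1
G(15) = mex{0,0} = 1
G(16) = mex{0,0} = 1
G(17) = mex{1,0} = 2
G(18) = mex{1,1} = 0
G(19) = mex{1,1} = 0
G(n+9) = G(n) holds for n = 0,…,4 (a full window of length max(S) = 5), so the sequence is purely periodic with period 9.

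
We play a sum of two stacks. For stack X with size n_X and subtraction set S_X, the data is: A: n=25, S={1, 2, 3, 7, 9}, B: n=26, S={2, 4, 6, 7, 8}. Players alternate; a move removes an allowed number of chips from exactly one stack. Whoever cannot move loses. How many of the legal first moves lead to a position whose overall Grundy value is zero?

Stack A, S = {1, 2, 3, 7, 9}:
G(0) = 0
G(1) = mex{0} = 1
G(2) = mex{1,0} = 2
G(3) = mex{2,1,0} = 3
G(4) = mex{3,2,1} = 0
G(5) = mex{0,3,2} = 1
G(6) = mex{1,0,3} = 2
G(7) = mex{2,1,0,0} = 3
G(8) = mex{3,2,1,1} = 0
G(9) = mex{0,3,2,2,0} = 1
G(10) = mex{1,0,3,3,1} = 2
G(11) = mex{2,1,0,0,2} = 3
G(12) = mex{3,2,1,1,3} = 0
G(13) = mex{0,3,2,2,0} = 1
G(14) = mex{1,0,3,3,1} = 2
G(15) = mex{2,1,0,0,2} = 3
G(16) = mex{3,2,1,1,3} = 0
G(17) = mex{0,3,2,2,0} = 1
G(18) = mex{1,0,3,3,1} = 2
G(19) = mex{2,1,0,0,2} = 3
G(20) = mex{3,2,1,1,3} = 0
G(21) = mex{0,3,2,2,0} = 1
G(22) = mex{1,0,3,3,1} = 2
G(23) = mex{2,1,0,0,2} = 3
G(24) = mex{3,2,1,1,3} = 0
G(25) = mex{0,3,2,2,0} = 1
G_A(25) = 1.
Stack B, S = {2, 4, 6, 7, 8}:
n :  0  1  2  3  4  5  6  7  8  9 10 11 12 13 14 15 16 17 18 19 20 21 22 23 24 25 26
G :  0  0  1  1  2  2  3  3  4  4  0  0  1  1  2  2  3  3  4  4  0  0  1  1  2  2  3
G_B(26) = 3.
Combined Grundy value = 1 ⊕ 3 = 2.
A winning move leaves total XOR = 0, i.e. changes one component's Grundy value g to g ⊕ X where X is the current total.
Stack A: need g' = 1⊕2 = 3. Options: 25−1→G=0, 25−2→G=3, 25−3→G=2, 25−7→G=2, 25−9→G=0. Hits: 1.
Stack B: need g' = 3⊕2 = 1. Options: 26−2→G=2, 26−4→G=1, 26−6→G=0, 26−7→G=4, 26−8→G=4. Hits: 1.

2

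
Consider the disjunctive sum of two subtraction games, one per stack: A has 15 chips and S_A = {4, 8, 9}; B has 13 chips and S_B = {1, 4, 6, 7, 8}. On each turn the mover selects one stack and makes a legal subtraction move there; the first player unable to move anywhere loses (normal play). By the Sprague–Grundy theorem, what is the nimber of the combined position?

Stack A, S = {4, 8, 9}:
G(0) = 0
G(1) = mex{} = 0
G(2) = mex{} = 0
G(3) = mex{} = 0
G(4) = mex{0} = 1
G(5) = mex{0} = 1
G(6) = mex{0} = 1
G(7) = mex{0} = 1
G(8) = mex{1,0} = 2
G(9) = mex{1,0,0} = 2
G(10) = mex{1,0,0} = 2
G(11) = mex{1,0,0} = 2
G(12) = mex{2,1,0} = 3
G(13) = mex{2,1,1} = 0
G(14) = mex{2,1,1} = 0
G(15) = mex{2,1,1} = 0
G_A(15) = 0.
Stack B, S = {1, 4, 6, 7, 8}:
n :  0  1  2  3  4  5  6  7  8  9 10 11 12 13
G :  0  1  0  1  2  0  1  2  3  2  3  4  5  3
G_B(13) = 3.
Combined Grundy value = 0 ⊕ 3 = 3.

3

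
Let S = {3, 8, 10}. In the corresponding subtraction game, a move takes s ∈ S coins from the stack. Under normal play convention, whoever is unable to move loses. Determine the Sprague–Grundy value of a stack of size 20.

n :  0  1  2  3  4  5  6  7  8  9 10 11 12 13 14 15 16 17 18 19 20
G :  0  0  0  1  1  1  0  0  2  1  1  3  2  0  2  3  1  3  0  0  0

0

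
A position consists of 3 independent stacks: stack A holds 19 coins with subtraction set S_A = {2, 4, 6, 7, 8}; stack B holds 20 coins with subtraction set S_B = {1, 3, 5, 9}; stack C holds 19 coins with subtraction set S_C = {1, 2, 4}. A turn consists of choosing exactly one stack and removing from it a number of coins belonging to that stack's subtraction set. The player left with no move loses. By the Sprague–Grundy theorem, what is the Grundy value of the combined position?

5

Stack A, S = {2, 4, 6, 7, 8}:
n :  0  1  2  3  4  5  6  7  8  9 10 11 12 13 14 15 16 17 18 19
G :  0  0  1  1  2  2  3  3  4  4  0  0  1  1  2  2  3  3  4  4
G_A(19) = 4.
Stack B, S = {1, 3, 5, 9}:
G(0) = 0
G(1) = mex{0} = 1
G(2) = mex{1} = 0
G(3) = mex{0,0} = 1
G(4) = mex{1,1} = 0
G(5) = mex{0,0,0} = 1
G(6) = mex{1,1,1} = 0
G(7) = mex{0,0,0} = 1
G(8) = mex{1,1,1} = 0
G(9) = mex{0,0,0,0} = 1
G(10) = mex{1,1,1,1} = 0
G(11) = mex{0,0,0,0} = 1
G(12) = mex{1,1,1,1} = 0
G(13) = mex{0,0,0,0} = 1
G(14) = mex{1,1,1,1} = 0
G(15) = mex{0,0,0,0} = 1
G(16) = mex{1,1,1,1} = 0
G(17) = mex{0,0,0,0} = 1
G(18) = mex{1,1,1,1} = 0
G(19) = mex{0,0,0,0} = 1
G(20) = mex{1,1,1,1} = 0
G_B(20) = 0.
Stack C, S = {1, 2, 4}:
n :  0  1  2  3  4  5  6  7  8  9 10 11 12 13 14 15 16 17 18 19
G :  0  1  2  0  1  2  0  1  2  0  1  2  0  1  2  0  1  2  0  1
G_C(19) = 1.
Combined Grundy value = 4 ⊕ 0 ⊕ 1 = 5.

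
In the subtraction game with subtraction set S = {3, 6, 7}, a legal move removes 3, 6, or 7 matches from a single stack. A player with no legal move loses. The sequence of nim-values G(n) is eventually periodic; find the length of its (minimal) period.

10

G(0) = 0
G(1) = mex{} = 0
G(2) = mex{} = 0
G(3) = mex{0} = 1
G(4) = mex{0} = 1
G(5) = mex{0} = 1
G(6) = mex{1,0} = 2
G(7) = mex{1,0,0} = 2
G(8) = mex{1,0,0} = 2
G(9) = mex{2,1,0} = 3
G(10) = mex{2,1,1} = 0
G(11) = mex{2,1,1} = 0
G(12) = mex{3,2,1} = 0
G(13) = mex{0,2,2} = 1
G(14) = mex{0,2,2} = 1
G(15) = mex{0,3,2} = 1
G(16) = mex{1,0,3} = 2
G(17) = mex{1,0,0} = 2
G(18) = mex{1,0,0} = 2
G(19) = mex{2,1,0} = 3
G(20) = mex{2,1,1} = 0
G(21) = mex{2,1,1} = 0
G(n+10) = G(n) holds for n = 0,…,6 (a full window of length max(S) = 7), so the sequence is purely periodic with period 10.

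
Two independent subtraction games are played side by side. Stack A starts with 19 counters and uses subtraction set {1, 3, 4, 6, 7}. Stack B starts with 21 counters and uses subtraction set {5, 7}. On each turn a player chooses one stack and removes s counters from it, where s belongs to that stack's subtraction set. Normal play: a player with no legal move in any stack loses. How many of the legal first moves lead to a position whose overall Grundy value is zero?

Stack A, S = {1, 3, 4, 6, 7}:
G(0) = 0
G(1) = mex{0} = 1
G(2) = mex{1} = 0
G(3) = mex{0,0} = 1
G(4) = mex{1,1,0} = 2
G(5) = mex{2,0,1} = 3
G(6) = mex{3,1,0,0} = 2
G(7) = mex{2,2,1,1,0} = 3
G(8) = mex{3,3,2,0,1} = 4
G(9) = mex{4,2,3,1,0} = 5
G(10) = mex{5,3,2,2,1} = 0
G(11) = mex{0,4,3,3,2} = 1
G(12) = mex{1,5,4,2,3} = 0
G(13) = mex{0,0,5,3,2} = 1
G(14) = mex{1,1,0,4,3} = 2
G(15) = mex{2,0,1,5,4} = 3
G(16) = mex{3,1,0,0,5} = 2
G(17) = mex{2,2,1,1,0} = 3
G(18) = mex{3,3,2,0,1} = 4
G(19) = mex{4,2,3,1,0} = 5
G_A(19) = 5.
Stack B, S = {5, 7}:
n :  0  1  2  3  4  5  6  7  8  9 10 11 12 13 14 15 16 17 18 19 20 21
G :  0  0  0  0  0  1  1  1  1  1  2  2  0  0  0  0  0  1  1  1  1  1
G_B(21) = 1.
Combined Grundy value = 5 ⊕ 1 = 4.
A winning move leaves total XOR = 0, i.e. changes one component's Grundy value g to g ⊕ X where X is the current total.
Stack A: need g' = 5⊕4 = 1. Options: 19−1→G=4, 19−3→G=2, 19−4→G=3, 19−6→G=1, 19−7→G=0. Hits: 1.
Stack B: need g' = 1⊕4 = 5. Options: 21−5→G=0, 21−7→G=0. Hits: 0.

1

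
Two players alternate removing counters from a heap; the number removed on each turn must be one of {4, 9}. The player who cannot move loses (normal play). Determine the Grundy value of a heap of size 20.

n :  0  1  2  3  4  5  6  7  8  9 10 11 12 13 14 15 16 17 18 19 20
G :  0  0  0  0  1  1  1  1  0  2  2  2  1  0  0  0  0  1  1  1  1

1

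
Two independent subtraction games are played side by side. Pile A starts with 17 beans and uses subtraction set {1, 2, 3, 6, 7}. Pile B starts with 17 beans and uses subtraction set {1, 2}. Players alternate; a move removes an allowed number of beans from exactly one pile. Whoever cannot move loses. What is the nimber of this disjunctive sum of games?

Pile A, S = {1, 2, 3, 6, 7}:
n :  0  1  2  3  4  5  6  7  8  9 10 11 12 13 14 15 16 17
G :  0  1  2  3  0  1  2  3  0  1  2  3  0  1  2  3  0  1
G_A(17) = 1.
Pile B, S = {1, 2}:
G(0) = 0
G(1) = mex{0} = 1
G(2) = mex{1,0} = 2
G(3) = mex{2,1} = 0
G(4) = mex{0,2} = 1
G(5) = mex{1,0} = 2
G(6) = mex{2,1} = 0
G(7) = mex{0,2} = 1
G(8) = mex{1,0} = 2
G(9) = mex{2,1} = 0
G(10) = mex{0,2} = 1
G(11) = mex{1,0} = 2
G(12) = mex{2,1} = 0
G(13) = mex{0,2} = 1
G(14) = mex{1,0} = 2
G(15) = mex{2,1} = 0
G(16) = mex{0,2} = 1
G(17) = mex{1,0} = 2
G_B(17) = 2.
Combined Grundy value = 1 ⊕ 2 = 3.

3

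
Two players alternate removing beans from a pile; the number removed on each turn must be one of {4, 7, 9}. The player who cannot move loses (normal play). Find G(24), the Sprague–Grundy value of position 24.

2

G(0) = 0
G(1) = mex{} = 0
G(2) = mex{} = 0
G(3) = mex{} = 0
G(4) = mex{0} = 1
G(5) = mex{0} = 1
G(6) = mex{0} = 1
G(7) = mex{0,0} = 1
G(8) = mex{1,0} = 2
G(9) = mex{1,0,0} = 2
G(10) = mex{1,0,0} = 2
G(11) = mex{1,1,0} = 2
G(12) = mex{2,1,0} = 3
G(13) = mex{2,1,1} = 0
G(14) = mex{2,1,1} = 0
G(15) = mex{2,2,1} = 0
G(16) = mex{3,2,1} = 0
G(17) = mex{0,2,2} = 1
G(18) = mex{0,2,2} = 1
G(19) = mex{0,3,2} = 1
G(20) = mex{0,0,2} = 1
G(21) = mex{1,0,3} = 2
G(22) = mex{1,0,0} = 2
G(23) = mex{1,0,0} = 2
G(24) = mex{1,1,0} = 2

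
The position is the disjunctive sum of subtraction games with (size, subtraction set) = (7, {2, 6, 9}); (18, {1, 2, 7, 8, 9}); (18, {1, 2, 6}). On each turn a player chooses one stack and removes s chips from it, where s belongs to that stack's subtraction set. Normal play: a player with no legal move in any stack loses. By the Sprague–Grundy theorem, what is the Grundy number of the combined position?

Stack A, S = {2, 6, 9}:
G(0) = 0
G(1) = mex{} = 0
G(2) = mex{0} = 1
G(3) = mex{0} = 1
G(4) = mex{1} = 0
G(5) = mex{1} = 0
G(6) = mex{0,0} = 1
G(7) = mex{0,0} = 1
G_A(7) = 1.
Stack B, S = {1, 2, 7, 8, 9}:
n :  0  1  2  3  4  5  6  7  8  9 10 11 12 13 14 15 16 17 18
G :  0  1  2  0  1  2  0  1  2  3  4  5  3  4  5  3  0  1  2
G_B(18) = 2.
Stack C, S = {1, 2, 6}:
n :  0  1  2  3  4  5  6  7  8  9 10 11 12 13 14 15 16 17 18
G :  0  1  2  0  1  2  3  0  1  2  0  1  2  3  0  1  2  0  1
G_C(18) = 1.
Combined Grundy value = 1 ⊕ 2 ⊕ 1 = 2.

2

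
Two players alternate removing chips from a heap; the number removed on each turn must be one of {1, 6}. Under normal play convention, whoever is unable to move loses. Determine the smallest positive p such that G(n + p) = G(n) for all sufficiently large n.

7

G(0) = 0
G(1) = mex{0} = 1
G(2) = mex{1} = 0
G(3) = mex{0} = 1
G(4) = mex{1} = 0
G(5) = mex{0} = 1
G(6) = mex{1,0} = 2
G(7) = mex{2,1} = 0
G(8) = mex{0,0} = 1
G(9) = mex{1,1} = 0
G(10) = mex{0,0} = 1
G(11) = mex{1,1} = 0
G(12) = mex{0,2} = 1
G(13) = mex{1,0} = 2
G(14) = mex{2,1} = 0
G(15) = mex{0,0} = 1
G(n+7) = G(n) holds for n = 0,…,5 (a full window of length max(S) = 6), so the sequence is purely periodic with period 7.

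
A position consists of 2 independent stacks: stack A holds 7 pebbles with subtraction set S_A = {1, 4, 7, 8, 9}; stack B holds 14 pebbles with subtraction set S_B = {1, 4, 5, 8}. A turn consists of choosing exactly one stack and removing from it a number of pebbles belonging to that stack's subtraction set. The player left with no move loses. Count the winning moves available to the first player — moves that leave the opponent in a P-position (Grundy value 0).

Stack A, S = {1, 4, 7, 8, 9}:
n : 0 1 2 3 4 5 6 7
G : 0 1 0 1 2 0 1 2
G_A(7) = 2.
Stack B, S = {1, 4, 5, 8}:
n :  0  1  2  3  4  5  6  7  8  9 10 11 12 13 14
G :  0  1  0  1  2  3  2  3  4  0  1  0  1  2  3
G_B(14) = 3.
Combined Grundy value = 2 ⊕ 3 = 1.
A winning move leaves total XOR = 0, i.e. changes one component's Grundy value g to g ⊕ X where X is the current total.
Stack A: need g' = 2⊕1 = 3. Options: 7−1→G=1, 7−4→G=1, 7−7→G=0. Hits: 0.
Stack B: need g' = 3⊕1 = 2. Options: 14−1→G=2, 14−4→G=1, 14−5→G=0, 14−8→G=2. Hits: 2.

2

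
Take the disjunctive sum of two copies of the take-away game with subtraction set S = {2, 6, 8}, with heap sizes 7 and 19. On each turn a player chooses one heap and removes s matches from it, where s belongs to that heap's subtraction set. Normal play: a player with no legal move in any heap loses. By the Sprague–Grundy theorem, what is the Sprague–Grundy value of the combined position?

All heaps use S = {2, 6, 8}:
n :  0  1  2  3  4  5  6  7  8  9 10 11 12 13 14 15 16 17 18 19
G :  0  0  1  1  0  0  1  1  2  2  3  3  2  2  0  0  1  1  0  0
Heap A: G(7) = 1.
Heap B: G(19) = 0.
Combined Grundy value = 1 ⊕ 0 = 1.

1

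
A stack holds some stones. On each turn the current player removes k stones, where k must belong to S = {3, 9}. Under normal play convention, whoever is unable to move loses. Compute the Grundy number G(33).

n :  0  1  2  3  4  5  6  7  8  9 10 11 12 13 14 15 16 17 18 19 20 21 22 23 24 25 26 27 28 29 30 31 32 33
G :  0  0  0  1  1  1  0  0  0  1  1  1  0  0  0  1  1  1  0  0  0  1  1  1  0  0  0  1  1  1  0  0  0  1

1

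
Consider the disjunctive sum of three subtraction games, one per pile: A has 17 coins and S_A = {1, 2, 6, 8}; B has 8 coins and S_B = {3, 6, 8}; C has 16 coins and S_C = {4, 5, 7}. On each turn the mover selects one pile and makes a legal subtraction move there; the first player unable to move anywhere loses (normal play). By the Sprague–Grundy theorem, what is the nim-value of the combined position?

Pile A, S = {1, 2, 6, 8}:
G(0) = 0
G(1) = mex{0} = 1
G(2) = mex{1,0} = 2
G(3) = mex{2,1} = 0
G(4) = mex{0,2} = 1
G(5) = mex{1,0} = 2
G(6) = mex{2,1,0} = 3
G(7) = mex{3,2,1} = 0
G(8) = mex{0,3,2,0} = 1
G(9) = mex{1,0,0,1} = 2
G(10) = mex{2,1,1,2} = 0
G(11) = mex{0,2,2,0} = 1
G(12) = mex{1,0,3,1} = 2
G(13) = mex{2,1,0,2} = 3
G(14) = mex{3,2,1,3} = 0
G(15) = mex{0,3,2,0} = 1
G(16) = mex{1,0,0,1} = 2
G(17) = mex{2,1,1,2} = 0
G_A(17) = 0.
Pile B, S = {3, 6, 8}:
G(0) = 0
G(1) = mex{} = 0
G(2) = mex{} = 0
G(3) = mex{0} = 1
G(4) = mex{0} = 1
G(5) = mex{0} = 1
G(6) = mex{1,0} = 2
G(7) = mex{1,0} = 2
G(8) = mex{1,0,0} = 2
G_B(8) = 2.
Pile C, S = {4, 5, 7}:
n :  0  1  2  3  4  5  6  7  8  9 10 11 12 13 14 15 16
G :  0  0  0  0  1  1  1  1  2  2  2  0  0  0  0  1  1
G_C(16) = 1.
Combined Grundy value = 0 ⊕ 2 ⊕ 1 = 3.

3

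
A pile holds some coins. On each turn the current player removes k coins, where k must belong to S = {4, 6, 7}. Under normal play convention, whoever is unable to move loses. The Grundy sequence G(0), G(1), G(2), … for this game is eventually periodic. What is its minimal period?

11

G(0) = 0
G(1) = mex{} = 0
G(2) = mex{} = 0
G(3) = mex{} = 0
G(4) = mex{0} = 1
G(5) = mex{0} = 1
G(6) = mex{0,0} = 1
G(7) = mex{0,0,0} = 1
G(8) = mex{1,0,0} = 2
G(9) = mex{1,0,0} = 2
G(10) = mex{1,1,0} = 2
G(11) = mex{1,1,1} = 0
G(12) = mex{2,1,1} = 0
G(13) = mex{2,1,1} = 0
G(14) = mex{2,2,1} = 0
G(15) = mex{0,2,2} = 1
G(16) = mex{0,2,2} = 1
G(17) = mex{0,0,2} = 1
G(18) = mex{0,0,0} = 1
G(19) = mex{1,0,0} = 2
G(20) = mex{1,0,0} = 2
G(21) = mex{1,1,0} = 2
G(22) = mex{1,1,1} = 0
G(23) = mex{2,1,1} = 0
G(n+11) = G(n) holds for n = 0,…,6 (a full window of length max(S) = 7), so the sequence is purely periodic with period 11.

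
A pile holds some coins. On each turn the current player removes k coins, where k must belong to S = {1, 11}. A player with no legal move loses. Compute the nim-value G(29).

G(0) = 0
G(1) = mex{0} = 1
G(2) = mex{1} = 0
G(3) = mex{0} = 1
G(4) = mex{1} = 0
G(5) = mex{0} = 1
G(6) = mex{1} = 0
G(7) = mex{0} = 1
G(8) = mex{1} = 0
G(9) = mex{0} = 1
G(10) = mex{1} = 0
G(11) = mex{0,0} = 1
G(12) = mex{1,1} = 0
G(13) = mex{0,0} = 1
G(14) = mex{1,1} = 0
G(15) = mex{0,0} = 1
G(16) = mex{1,1} = 0
G(17) = mex{0,0} = 1
G(18) = mex{1,1} = 0
G(19) = mex{0,0} = 1
G(20) = mex{1,1} = 0
G(21) = mex{0,0} = 1
G(22) = mex{1,1} = 0
G(23) = mex{0,0} = 1
G(24) = mex{1,1} = 0
G(25) = mex{0,0} = 1
G(26) = mex{1,1} = 0
G(27) = mex{0,0} = 1
G(28) = mex{1,1} = 0
G(29) = mex{0,0} = 1

1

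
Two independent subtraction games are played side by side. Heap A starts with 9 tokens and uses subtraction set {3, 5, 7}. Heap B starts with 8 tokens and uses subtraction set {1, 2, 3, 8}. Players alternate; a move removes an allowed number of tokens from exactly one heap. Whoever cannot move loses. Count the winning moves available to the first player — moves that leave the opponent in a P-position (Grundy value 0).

Heap A, S = {3, 5, 7}:
G(0) = 0
G(1) = mex{} = 0
G(2) = mex{} = 0
G(3) = mex{0} = 1
G(4) = mex{0} = 1
G(5) = mex{0,0} = 1
G(6) = mex{1,0} = 2
G(7) = mex{1,0,0} = 2
G(8) = mex{1,1,0} = 2
G(9) = mex{2,1,0} = 3
G_A(9) = 3.
Heap B, S = {1, 2, 3, 8}:
G(0) = 0
G(1) = mex{0} = 1
G(2) = mex{1,0} = 2
G(3) = mex{2,1,0} = 3
G(4) = mex{3,2,1} = 0
G(5) = mex{0,3,2} = 1
G(6) = mex{1,0,3} = 2
G(7) = mex{2,1,0} = 3
G(8) = mex{3,2,1,0} = 4
G_B(8) = 4.
Combined Grundy value = 3 ⊕ 4 = 7.
A winning move leaves total XOR = 0, i.e. changes one component's Grundy value g to g ⊕ X where X is the current total.
Heap A: need g' = 3⊕7 = 4. Options: 9−3→G=2, 9−5→G=1, 9−7→G=0. Hits: 0.
Heap B: need g' = 4⊕7 = 3. Options: 8−1→G=3, 8−2→G=2, 8−3→G=1, 8−8→G=0. Hits: 1.

1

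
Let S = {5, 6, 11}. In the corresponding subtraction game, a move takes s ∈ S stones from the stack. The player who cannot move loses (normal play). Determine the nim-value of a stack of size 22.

G(0) = 0
G(1) = mex{} = 0
G(2) = mex{} = 0
G(3) = mex{} = 0
G(4) = mex{} = 0
G(5) = mex{0} = 1
G(6) = mex{0,0} = 1
G(7) = mex{0,0} = 1
G(8) = mex{0,0} = 1
G(9) = mex{0,0} = 1
G(10) = mex{1,0} = 2
G(11) = mex{1,1,0} = 2
G(12) = mex{1,1,0} = 2
G(13) = mex{1,1,0} = 2
G(14) = mex{1,1,0} = 2
G(15) = mex{2,1,0} = 3
G(16) = mex{2,2,1} = 0
G(17) = mex{2,2,1} = 0
G(18) = mex{2,2,1} = 0
G(19) = mex{2,2,1} = 0
G(20) = mex{3,2,1} = 0
G(21) = mex{0,3,2} = 1
G(22) = mex{0,0,2} = 1

1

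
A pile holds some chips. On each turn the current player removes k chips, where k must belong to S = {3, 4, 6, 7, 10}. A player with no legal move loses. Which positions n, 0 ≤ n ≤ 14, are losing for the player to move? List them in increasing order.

G(0) = 0
G(1) = mex{} = 0
G(2) = mex{} = 0
G(3) = mex{0} = 1
G(4) = mex{0,0} = 1
G(5) = mex{0,0} = 1
G(6) = mex{1,0,0} = 2
G(7) = mex{1,1,0,0} = 2
G(8) = mex{1,1,0,0} = 2
G(9) = mex{2,1,1,0} = 3
G(10) = mex{2,2,1,1,0} = 3
G(11) = mex{2,2,1,1,0} = 3
G(12) = mex{3,2,2,1,0} = 4
G(13) = mex{3,3,2,2,1} = 0
G(14) = mex{3,3,2,2,1} = 0
P-positions are exactly the n with G(n) = 0.

0, 1, 2, 13, 14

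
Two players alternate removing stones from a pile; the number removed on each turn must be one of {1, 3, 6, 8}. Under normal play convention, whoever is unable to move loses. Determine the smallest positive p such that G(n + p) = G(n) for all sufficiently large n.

9

n :  0  1  2  3  4  5  6  7  8  9 10 11 12 13 14 15 16 17 18 19
G :  0  1  0  1  0  1  2  3  2  0  1  0  1  0  1  2  3  2  0  1
G(n+9) = G(n) holds for n = 0,…,7 (a full window of length max(S) = 8), so the sequence is purely periodic with period 9.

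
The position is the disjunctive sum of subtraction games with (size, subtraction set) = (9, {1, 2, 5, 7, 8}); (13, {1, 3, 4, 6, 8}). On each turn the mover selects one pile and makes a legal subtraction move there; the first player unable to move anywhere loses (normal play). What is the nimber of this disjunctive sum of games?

2

Pile A, S = {1, 2, 5, 7, 8}:
n : 0 1 2 3 4 5 6 7 8 9
G : 0 1 2 0 1 2 0 1 2 0
G_A(9) = 0.
Pile B, S = {1, 3, 4, 6, 8}:
G(0) = 0
G(1) = mex{0} = 1
G(2) = mex{1} = 0
G(3) = mex{0,0} = 1
G(4) = mex{1,1,0} = 2
G(5) = mex{2,0,1} = 3
G(6) = mex{3,1,0,0} = 2
G(7) = mex{2,2,1,1} = 0
G(8) = mex{0,3,2,0,0} = 1
G(9) = mex{1,2,3,1,1} = 0
G(10) = mex{0,0,2,2,0} = 1
G(11) = mex{1,1,0,3,1} = 2
G(12) = mex{2,0,1,2,2} = 3
G(13) = mex{3,1,0,0,3} = 2
G_B(13) = 2.
Combined Grundy value = 0 ⊕ 2 = 2.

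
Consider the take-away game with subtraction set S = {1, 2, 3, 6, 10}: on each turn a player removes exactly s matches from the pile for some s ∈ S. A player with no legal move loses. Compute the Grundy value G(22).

G(0) = 0
G(1) = mex{0} = 1
G(2) = mex{1,0} = 2
G(3) = mex{2,1,0} = 3
G(4) = mex{3,2,1} = 0
G(5) = mex{0,3,2} = 1
G(6) = mex{1,0,3,0} = 2
G(7) = mex{2,1,0,1} = 3
G(8) = mex{3,2,1,2} = 0
G(9) = mex{0,3,2,3} = 1
G(10) = mex{1,0,3,0,0} = 2
G(11) = mex{2,1,0,1,1} = 3
G(12) = mex{3,2,1,2,2} = 0
G(13) = mex{0,3,2,3,3} = 1
G(14) = mex{1,0,3,0,0} = 2
G(15) = mex{2,1,0,1,1} = 3
G(16) = mex{3,2,1,2,2} = 0
G(17) = mex{0,3,2,3,3} = 1
G(18) = mex{1,0,3,0,0} = 2
G(19) = mex{2,1,0,1,1} = 3
G(20) = mex{3,2,1,2,2} = 0
G(21) = mex{0,3,2,3,3} = 1
G(22) = mex{1,0,3,0,0} = 2

2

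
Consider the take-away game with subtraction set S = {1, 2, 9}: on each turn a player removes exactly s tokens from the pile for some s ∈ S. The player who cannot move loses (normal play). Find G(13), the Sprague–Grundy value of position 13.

0

G(0) = 0
G(1) = mex{0} = 1
G(2) = mex{1,0} = 2
G(3) = mex{2,1} = 0
G(4) = mex{0,2} = 1
G(5) = mex{1,0} = 2
G(6) = mex{2,1} = 0
G(7) = mex{0,2} = 1
G(8) = mex{1,0} = 2
G(9) = mex{2,1,0} = 3
G(10) = mex{3,2,1} = 0
G(11) = mex{0,3,2} = 1
G(12) = mex{1,0,0} = 2
G(13) = mex{2,1,1} = 0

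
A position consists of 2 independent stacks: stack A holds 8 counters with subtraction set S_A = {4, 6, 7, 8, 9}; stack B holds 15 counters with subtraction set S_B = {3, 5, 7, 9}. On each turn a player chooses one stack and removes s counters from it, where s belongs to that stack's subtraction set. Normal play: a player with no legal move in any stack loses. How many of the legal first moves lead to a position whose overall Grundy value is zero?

Stack A, S = {4, 6, 7, 8, 9}:
n : 0 1 2 3 4 5 6 7 8
G : 0 0 0 0 1 1 1 1 2
G_A(8) = 2.
Stack B, S = {3, 5, 7, 9}:
G(0) = 0
G(1) = mex{} = 0
G(2) = mex{} = 0
G(3) = mex{0} = 1
G(4) = mex{0} = 1
G(5) = mex{0,0} = 1
G(6) = mex{1,0} = 2
G(7) = mex{1,0,0} = 2
G(8) = mex{1,1,0} = 2
G(9) = mex{2,1,0,0} = 3
G(10) = mex{2,1,1,0} = 3
G(11) = mex{2,2,1,0} = 3
G(12) = mex{3,2,1,1} = 0
G(13) = mex{3,2,2,1} = 0
G(14) = mex{3,3,2,1} = 0
G(15) = mex{0,3,2,2} = 1
G_B(15) = 1.
Combined Grundy value = 2 ⊕ 1 = 3.
A winning move leaves total XOR = 0, i.e. changes one component's Grundy value g to g ⊕ X where X is the current total.
Stack A: need g' = 2⊕3 = 1. Options: 8−4→G=1, 8−6→G=0, 8−7→G=0, 8−8→G=0. Hits: 1.
Stack B: need g' = 1⊕3 = 2. Options: 15−3→G=0, 15−5→G=3, 15−7→G=2, 15−9→G=2. Hits: 2.

3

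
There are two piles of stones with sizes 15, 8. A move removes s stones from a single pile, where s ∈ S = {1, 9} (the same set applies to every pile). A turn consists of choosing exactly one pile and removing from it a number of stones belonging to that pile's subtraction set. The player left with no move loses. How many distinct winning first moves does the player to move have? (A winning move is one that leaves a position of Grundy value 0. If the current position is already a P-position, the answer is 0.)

3

All piles use S = {1, 9}:
n :  0  1  2  3  4  5  6  7  8  9 10 11 12 13 14 15
G :  0  1  0  1  0  1  0  1  0  1  0  1  0  1  0  1
Pile A: G(15) = 1.
Pile B: G(8) = 0.
Combined Grundy value = 1 ⊕ 0 = 1.
A winning move leaves total XOR = 0, i.e. changes one component's Grundy value g to g ⊕ X where X is the current total.
Pile A: need g' = 1⊕1 = 0. Options: 15−1→G=0, 15−9→G=0. Hits: 2.
Pile B: need g' = 0⊕1 = 1. Options: 8−1→G=1. Hits: 1.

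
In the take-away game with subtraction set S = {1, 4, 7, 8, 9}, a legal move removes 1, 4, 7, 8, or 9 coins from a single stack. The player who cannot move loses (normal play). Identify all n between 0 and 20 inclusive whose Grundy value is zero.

0, 2, 5, 15, 17, 20

G(0) = 0
G(1) = mex{0} = 1
G(2) = mex{1} = 0
G(3) = mex{0} = 1
G(4) = mex{1,0} = 2
G(5) = mex{2,1} = 0
G(6) = mex{0,0} = 1
G(7) = mex{1,1,0} = 2
G(8) = mex{2,2,1,0} = 3
G(9) = mex{3,0,0,1,0} = 2
G(10) = mex{2,1,1,0,1} = 3
G(11) = mex{3,2,2,1,0} = 4
G(12) = mex{4,3,0,2,1} = 5
G(13) = mex{5,2,1,0,2} = 3
G(14) = mex{3,3,2,1,0} = 4
G(15) = mex{4,4,3,2,1} = 0
G(16) = mex{0,5,2,3,2} = 1
G(17) = mex{1,3,3,2,3} = 0
G(18) = mex{0,4,4,3,2} = 1
G(19) = mex{1,0,5,4,3} = 2
G(20) = mex{2,1,3,5,4} = 0
P-positions are exactly the n with G(n) = 0.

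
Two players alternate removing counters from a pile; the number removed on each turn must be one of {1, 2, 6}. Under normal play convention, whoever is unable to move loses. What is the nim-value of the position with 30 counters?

G(0) = 0
G(1) = mex{0} = 1
G(2) = mex{1,0} = 2
G(3) = mex{2,1} = 0
G(4) = mex{0,2} = 1
G(5) = mex{1,0} = 2
G(6) = mex{2,1,0} = 3
G(7) = mex{3,2,1} = 0
G(8) = mex{0,3,2} = 1
G(9) = mex{1,0,0} = 2
G(10) = mex{2,1,1} = 0
G(11) = mex{0,2,2} = 1
G(12) = mex{1,0,3} = 2
G(13) = mex{2,1,0} = 3
G(14) = mex{3,2,1} = 0
G(15) = mex{0,3,2} = 1
G(16) = mex{1,0,0} = 2
G(17) = mex{2,1,1} = 0
G(18) = mex{0,2,2} = 1
G(19) = mex{1,0,3} = 2
G(20) = mex{2,1,0} = 3
G(21) = mex{3,2,1} = 0
G(22) = mex{0,3,2} = 1
G(23) = mex{1,0,0} = 2
G(24) = mex{2,1,1} = 0
G(25) = mex{0,2,2} = 1
G(26) = mex{1,0,3} = 2
G(27) = mex{2,1,0} = 3
G(28) = mex{3,2,1} = 0
G(29) = mex{0,3,2} = 1
G(30) = mex{1,0,0} = 2

2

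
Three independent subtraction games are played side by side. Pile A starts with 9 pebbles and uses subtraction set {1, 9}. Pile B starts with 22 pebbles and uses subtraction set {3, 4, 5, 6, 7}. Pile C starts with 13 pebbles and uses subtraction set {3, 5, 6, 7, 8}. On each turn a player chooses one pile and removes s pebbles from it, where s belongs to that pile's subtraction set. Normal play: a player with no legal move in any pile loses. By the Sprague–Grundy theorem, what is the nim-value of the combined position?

1

Pile A, S = {1, 9}:
n : 0 1 2 3 4 5 6 7 8 9
G : 0 1 0 1 0 1 0 1 0 1
G_A(9) = 1.
Pile B, S = {3, 4, 5, 6, 7}:
G(0) = 0
G(1) = mex{} = 0
G(2) = mex{} = 0
G(3) = mex{0} = 1
G(4) = mex{0,0} = 1
G(5) = mex{0,0,0} = 1
G(6) = mex{1,0,0,0} = 2
G(7) = mex{1,1,0,0,0} = 2
G(8) = mex{1,1,1,0,0} = 2
G(9) = mex{2,1,1,1,0} = 3
G(10) = mex{2,2,1,1,1} = 0
G(11) = mex{2,2,2,1,1} = 0
G(12) = mex{3,2,2,2,1} = 0
G(13) = mex{0,3,2,2,2} = 1
G(14) = mex{0,0,3,2,2} = 1
G(15) = mex{0,0,0,3,2} = 1
G(16) = mex{1,0,0,0,3} = 2
G(17) = mex{1,1,0,0,0} = 2
G(18) = mex{1,1,1,0,0} = 2
G(19) = mex{2,1,1,1,0} = 3
G(20) = mex{2,2,1,1,1} = 0
G(21) = mex{2,2,2,1,1} = 0
G(22) = mex{3,2,2,2,1} = 0
G_B(22) = 0.
Pile C, S = {3, 5, 6, 7, 8}:
G(0) = 0
G(1) = mex{} = 0
G(2) = mex{} = 0
G(3) = mex{0} = 1
G(4) = mex{0} = 1
G(5) = mex{0,0} = 1
G(6) = mex{1,0,0} = 2
G(7) = mex{1,0,0,0} = 2
G(8) = mex{1,1,0,0,0} = 2
G(9) = mex{2,1,1,0,0} = 3
G(10) = mex{2,1,1,1,0} = 3
G(11) = mex{2,2,1,1,1} = 0
G(12) = mex{3,2,2,1,1} = 0
G(13) = mex{3,2,2,2,1} = 0
G_C(13) = 0.
Combined Grundy value = 1 ⊕ 0 ⊕ 0 = 1.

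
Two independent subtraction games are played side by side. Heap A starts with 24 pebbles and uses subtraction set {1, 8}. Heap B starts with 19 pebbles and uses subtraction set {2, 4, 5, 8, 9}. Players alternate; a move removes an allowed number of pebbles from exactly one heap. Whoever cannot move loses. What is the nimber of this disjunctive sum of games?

3

Heap A, S = {1, 8}:
n :  0  1  2  3  4  5  6  7  8  9 10 11 12 13 14 15 16 17 18 19 20 21 22 23 24
G :  0  1  0  1  0  1  0  1  2  0  1  0  1  0  1  0  1  2  0  1  0  1  0  1  0
G_A(24) = 0.
Heap B, S = {2, 4, 5, 8, 9}:
G(0) = 0
G(1) = mex{} = 0
G(2) = mex{0} = 1
G(3) = mex{0} = 1
G(4) = mex{1,0} = 2
G(5) = mex{1,0,0} = 2
G(6) = mex{2,1,0} = 3
G(7) = mex{2,1,1} = 0
G(8) = mex{3,2,1,0} = 4
G(9) = mex{0,2,2,0,0} = 1
G(10) = mex{4,3,2,1,0} = 5
G(11) = mex{1,0,3,1,1} = 2
G(12) = mex{5,4,0,2,1} = 3
G(13) = mex{2,1,4,2,2} = 0
G(14) = mex{3,5,1,3,2} = 0
G(15) = mex{0,2,5,0,3} = 1
G(16) = mex{0,3,2,4,0} = 1
G(17) = mex{1,0,3,1,4} = 2
G(18) = mex{1,0,0,5,1} = 2
G(19) = mex{2,1,0,2,5} = 3
G_B(19) = 3.
Combined Grundy value = 0 ⊕ 3 = 3.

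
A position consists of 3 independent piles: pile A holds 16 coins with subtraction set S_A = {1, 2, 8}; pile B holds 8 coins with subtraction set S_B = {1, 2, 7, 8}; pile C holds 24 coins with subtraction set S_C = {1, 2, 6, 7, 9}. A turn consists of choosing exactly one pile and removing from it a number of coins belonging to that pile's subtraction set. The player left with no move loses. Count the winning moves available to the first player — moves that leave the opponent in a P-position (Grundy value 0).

Pile A, S = {1, 2, 8}:
n :  0  1  2  3  4  5  6  7  8  9 10 11 12 13 14 15 16
G :  0  1  2  0  1  2  0  1  2  0  1  2  0  1  2  0  1
G_A(16) = 1.
Pile B, S = {1, 2, 7, 8}:
n : 0 1 2 3 4 5 6 7 8
G : 0 1 2 0 1 2 0 1 2
G_B(8) = 2.
Pile C, S = {1, 2, 6, 7, 9}:
n :  0  1  2  3  4  5  6  7  8  9 10 11 12 13 14 15 16 17 18 19 20 21 22 23 24
G :  0  1  2  0  1  2  3  4  0  1  2  0  1  2  3  4  0  1  2  0  1  2  3  4  0
G_C(24) = 0.
Combined Grundy value = 1 ⊕ 2 ⊕ 0 = 3.
A winning move leaves total XOR = 0, i.e. changes one component's Grundy value g to g ⊕ X where X is the current total.
Pile A: need g' = 1⊕3 = 2. Options: 16−1→G=0, 16−2→G=2, 16−8→G=2. Hits: 2.
Pile B: need g' = 2⊕3 = 1. Options: 8−1→G=1, 8−2→G=0, 8−7→G=1, 8−8→G=0. Hits: 2.
Pile C: need g' = 0⊕3 = 3. Options: 24−1→G=4, 24−2→G=3, 24−6→G=2, 24−7→G=1, 24−9→G=4. Hits: 1.

5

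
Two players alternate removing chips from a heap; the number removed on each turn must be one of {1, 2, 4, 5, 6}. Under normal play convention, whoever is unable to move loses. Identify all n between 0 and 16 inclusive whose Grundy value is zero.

G(0) = 0
G(1) = mex{0} = 1
G(2) = mex{1,0} = 2
G(3) = mex{2,1} = 0
G(4) = mex{0,2,0} = 1
G(5) = mex{1,0,1,0} = 2
G(6) = mex{2,1,2,1,0} = 3
G(7) = mex{3,2,0,2,1} = 4
G(8) = mex{4,3,1,0,2} = 5
G(9) = mex{5,4,2,1,0} = 3
G(10) = mex{3,5,3,2,1} = 0
G(11) = mex{0,3,4,3,2} = 1
G(12) = mex{1,0,5,4,3} = 2
G(13) = mex{2,1,3,5,4} = 0
G(14) = mex{0,2,0,3,5} = 1
G(15) = mex{1,0,1,0,3} = 2
G(16) = mex{2,1,2,1,0} = 3
P-positions are exactly the n with G(n) = 0.

0, 3, 10, 13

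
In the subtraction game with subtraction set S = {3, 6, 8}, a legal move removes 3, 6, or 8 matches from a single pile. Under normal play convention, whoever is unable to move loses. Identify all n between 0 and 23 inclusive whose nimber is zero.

0, 1, 2, 11, 12, 13, 22, 23

G(0) = 0
G(1) = mex{} = 0
G(2) = mex{} = 0
G(3) = mex{0} = 1
G(4) = mex{0} = 1
G(5) = mex{0} = 1
G(6) = mex{1,0} = 2
G(7) = mex{1,0} = 2
G(8) = mex{1,0,0} = 2
G(9) = mex{2,1,0} = 3
G(10) = mex{2,1,0} = 3
G(11) = mex{2,1,1} = 0
G(12) = mex{3,2,1} = 0
G(13) = mex{3,2,1} = 0
G(14) = mex{0,2,2} = 1
G(15) = mex{0,3,2} = 1
G(16) = mex{0,3,2} = 1
G(17) = mex{1,0,3} = 2
G(18) = mex{1,0,3} = 2
G(19) = mex{1,0,0} = 2
G(20) = mex{2,1,0} = 3
G(21) = mex{2,1,0} = 3
G(22) = mex{2,1,1} = 0
G(23) = mex{3,2,1} = 0
P-positions are exactly the n with G(n) = 0.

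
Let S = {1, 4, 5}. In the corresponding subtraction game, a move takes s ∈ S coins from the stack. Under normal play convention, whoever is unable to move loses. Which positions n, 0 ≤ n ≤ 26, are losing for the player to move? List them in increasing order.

G(0) = 0
G(1) = mex{0} = 1
G(2) = mex{1} = 0
G(3) = mex{0} = 1
G(4) = mex{1,0} = 2
G(5) = mex{2,1,0} = 3
G(6) = mex{3,0,1} = 2
G(7) = mex{2,1,0} = 3
G(8) = mex{3,2,1} = 0
G(9) = mex{0,3,2} = 1
G(10) = mex{1,2,3} = 0
G(11) = mex{0,3,2} = 1
G(12) = mex{1,0,3} = 2
G(13) = mex{2,1,0} = 3
G(14) = mex{3,0,1} = 2
G(15) = mex{2,1,0} = 3
G(16) = mex{3,2,1} = 0
G(17) = mex{0,3,2} = 1
G(18) = mex{1,2,3} = 0
G(19) = mex{0,3,2} = 1
G(20) = mex{1,0,3} = 2
G(21) = mex{2,1,0} = 3
G(22) = mex{3,0,1} = 2
G(23) = mex{2,1,0} = 3
G(24) = mex{3,2,1} = 0
G(25) = mex{0,3,2} = 1
G(26) = mex{1,2,3} = 0
P-positions are exactly the n with G(n) = 0.

0, 2, 8, 10, 16, 18, 24, 26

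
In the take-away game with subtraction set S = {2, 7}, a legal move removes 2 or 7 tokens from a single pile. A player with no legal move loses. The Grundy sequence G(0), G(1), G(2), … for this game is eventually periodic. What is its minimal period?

9

G(0) = 0
G(1) = mex{} = 0
G(2) = mex{0} = 1
G(3) = mex{0} = 1
G(4) = mex{1} = 0
G(5) = mex{1} = 0
G(6) = mex{0} = 1
G(7) = mex{0,0} = 1
G(8) = mex{1,0} = 2
G(9) = mex{1,1} = 0
G(10) = mex{2,1} = 0
G(11) = mex{0,0} = 1
G(12) = mex{0,0} = 1
G(13) = mex{1,1} = 0
G(14) = mex{1,1} = 0
G(15) = mex{0,2} = 1
G(16) = mex{0,0} = 1
G(17) = mex{1,0} = 2
G(18) = mex{1,1} = 0
G(19) = mex{2,1} = 0
G(n+9) = G(n) holds for n = 0,…,6 (a full window of length max(S) = 7), so the sequence is purely periodic with period 9.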